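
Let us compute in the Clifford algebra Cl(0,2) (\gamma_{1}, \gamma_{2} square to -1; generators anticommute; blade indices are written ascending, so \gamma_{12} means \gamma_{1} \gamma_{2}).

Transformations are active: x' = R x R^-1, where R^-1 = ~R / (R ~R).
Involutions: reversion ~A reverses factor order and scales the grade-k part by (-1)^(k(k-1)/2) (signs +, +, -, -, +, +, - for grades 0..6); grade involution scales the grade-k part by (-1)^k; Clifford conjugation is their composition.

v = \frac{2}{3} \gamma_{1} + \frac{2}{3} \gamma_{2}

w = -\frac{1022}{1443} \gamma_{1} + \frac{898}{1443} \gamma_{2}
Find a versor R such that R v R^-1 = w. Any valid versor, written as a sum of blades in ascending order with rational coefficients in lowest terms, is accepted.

Reasoning: v^2 = w^2 = -\frac{8}{9} since conjugation preserves the quadratic form; R = v + w = -\frac{20}{481} \gamma_{1} + \frac{620}{481} \gamma_{2} is then valid when invertible, keeping its own part and reversing (v - w)/2.
Answer: -\frac{20}{481} \gamma_{1} + \frac{620}{481} \gamma_{2}


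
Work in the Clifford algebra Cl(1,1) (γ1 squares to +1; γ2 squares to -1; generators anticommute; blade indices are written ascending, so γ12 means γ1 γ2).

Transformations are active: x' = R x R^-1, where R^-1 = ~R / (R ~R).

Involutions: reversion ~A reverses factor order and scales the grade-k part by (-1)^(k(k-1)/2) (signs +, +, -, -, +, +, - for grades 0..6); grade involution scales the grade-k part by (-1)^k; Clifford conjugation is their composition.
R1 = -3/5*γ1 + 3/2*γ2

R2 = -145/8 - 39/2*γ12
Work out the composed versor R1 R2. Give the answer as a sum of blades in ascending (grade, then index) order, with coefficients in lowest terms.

Distribute over the terms of R1 (each basis-blade product reordered to ascending indices, repeated generators contracted through their squares):
(-3/5*γ1) R2 = 87/8*γ1 + 117/10*γ2
(3/2*γ2) R2 = -117/4*γ1 - 435/16*γ2
Summing the partial products and collecting blades:
Answer: -147/8*γ1 - 1239/80*γ2


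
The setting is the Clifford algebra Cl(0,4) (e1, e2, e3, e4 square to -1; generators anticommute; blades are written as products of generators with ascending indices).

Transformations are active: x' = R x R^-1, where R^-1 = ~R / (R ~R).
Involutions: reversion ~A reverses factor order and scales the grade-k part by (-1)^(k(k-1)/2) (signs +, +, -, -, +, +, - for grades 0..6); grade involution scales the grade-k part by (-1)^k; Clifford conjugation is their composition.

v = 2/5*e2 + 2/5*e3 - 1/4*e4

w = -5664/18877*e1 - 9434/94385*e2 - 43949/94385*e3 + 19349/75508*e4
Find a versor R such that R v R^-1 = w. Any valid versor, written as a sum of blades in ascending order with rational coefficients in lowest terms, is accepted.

Equal squares first: v^2 = w^2 = -153/400. Then v + w = -5664/18877*e1 + 5664/18877*e2 - 1239/18877*e3 + 118/18877*e4 is a versor taking v to w, provided it is invertible.
Answer: -5664/18877*e1 + 5664/18877*e2 - 1239/18877*e3 + 118/18877*e4


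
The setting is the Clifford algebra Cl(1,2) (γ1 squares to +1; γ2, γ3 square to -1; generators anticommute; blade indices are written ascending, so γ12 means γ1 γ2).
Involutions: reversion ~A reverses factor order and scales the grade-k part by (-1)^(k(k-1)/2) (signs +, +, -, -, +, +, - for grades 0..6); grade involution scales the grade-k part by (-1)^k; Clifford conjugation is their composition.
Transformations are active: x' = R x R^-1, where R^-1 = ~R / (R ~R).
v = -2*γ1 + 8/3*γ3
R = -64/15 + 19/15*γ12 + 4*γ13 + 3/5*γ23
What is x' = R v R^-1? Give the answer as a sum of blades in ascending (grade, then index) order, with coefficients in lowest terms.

~R = -64/15 - 19/15*γ12 - 4*γ13 - 3/5*γ23, and R ~R = 24/25, so R^-1 = ~R / (24/25).
R v = -32/15*γ1 + 14/15*γ2 - 152/45*γ3 + 98/45*γ123
Answer: 1279/54*γ1 + 266/27*γ2 + 389/18*γ3


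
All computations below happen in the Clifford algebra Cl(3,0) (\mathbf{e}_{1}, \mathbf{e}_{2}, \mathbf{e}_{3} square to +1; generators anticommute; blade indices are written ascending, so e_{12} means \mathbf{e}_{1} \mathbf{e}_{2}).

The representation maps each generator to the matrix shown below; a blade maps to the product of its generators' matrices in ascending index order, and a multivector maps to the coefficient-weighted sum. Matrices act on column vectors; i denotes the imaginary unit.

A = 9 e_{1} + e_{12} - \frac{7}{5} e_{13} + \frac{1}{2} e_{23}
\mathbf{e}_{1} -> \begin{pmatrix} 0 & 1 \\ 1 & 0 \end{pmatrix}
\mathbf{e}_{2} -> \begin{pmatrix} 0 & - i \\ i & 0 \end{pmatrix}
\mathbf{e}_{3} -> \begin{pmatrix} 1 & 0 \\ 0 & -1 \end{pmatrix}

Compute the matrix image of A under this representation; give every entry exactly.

Bivector images (products of the table entries): rho(e_{12}) = rho(\mathbf{e}_{1})rho(\mathbf{e}_{2}) = \begin{pmatrix} i & 0 \\ 0 & - i \end{pmatrix}; rho(e_{13}) = rho(\mathbf{e}_{1})rho(\mathbf{e}_{3}) = \begin{pmatrix} 0 & -1 \\ 1 & 0 \end{pmatrix}; rho(e_{23}) = rho(\mathbf{e}_{2})rho(\mathbf{e}_{3}) = \begin{pmatrix} 0 & i \\ i & 0 \end{pmatrix}.
M = (9)*rho(e_{1}) + (1)*rho(e_{12}) + (-\frac{7}{5})*rho(e_{13}) + (\frac{1}{2})*rho(e_{23}), summed entrywise:
Answer: \begin{pmatrix} i & \frac{52}{5} + \frac{i}{2} \\ \frac{38}{5} + \frac{i}{2} & - i \end{pmatrix}


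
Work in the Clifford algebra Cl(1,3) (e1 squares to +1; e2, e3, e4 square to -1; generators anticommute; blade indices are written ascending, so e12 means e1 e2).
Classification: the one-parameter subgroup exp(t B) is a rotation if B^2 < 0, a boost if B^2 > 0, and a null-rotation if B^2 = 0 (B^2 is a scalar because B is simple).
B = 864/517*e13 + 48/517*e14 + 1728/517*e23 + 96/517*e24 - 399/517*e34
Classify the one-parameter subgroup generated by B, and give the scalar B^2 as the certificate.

B^2 term by term: the squares give (864/517)^2*(e13)^2 + (48/517)^2*(e14)^2 + (1728/517)^2*(e23)^2 + (96/517)^2*(e24)^2 + (-399/517)^2*(e34)^2 = 746496/267289*(+1) + 2304/267289*(+1) + 2985984/267289*(-1) + 9216/267289*(-1) + 159201/267289*(-1) = -9 (each basis 2-blade squares to minus the product of its generators' squares); cross terms between blades sharing an index anticommute and cancel; the commuting (index-disjoint) pairs give grade-4 terms 2*c*c'*(blade product), which cancel blade by blade — e1234: -165888/267289 + 165888/267289 = 0 — confirming B is simple. So B^2 = -9.
Answer: rotation, certificate B^2 = -9. Because -9 is invariant under every versor sandwich, the classification follows from its sign alone.


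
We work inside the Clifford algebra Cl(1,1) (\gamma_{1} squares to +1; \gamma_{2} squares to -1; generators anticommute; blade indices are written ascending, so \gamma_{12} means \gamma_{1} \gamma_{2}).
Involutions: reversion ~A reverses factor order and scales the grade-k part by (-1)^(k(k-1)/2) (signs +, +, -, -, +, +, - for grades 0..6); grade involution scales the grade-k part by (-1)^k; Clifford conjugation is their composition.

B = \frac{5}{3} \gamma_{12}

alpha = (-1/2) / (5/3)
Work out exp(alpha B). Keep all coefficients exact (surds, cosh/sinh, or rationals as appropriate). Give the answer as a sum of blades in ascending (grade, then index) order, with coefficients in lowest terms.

B^2 = (\frac{5}{3})^2*(\gamma_{12})^2 = \frac{25}{9}*(+1) = \frac{25}{9} (a basis 2-blade squares to minus the product of its generators' squares).
B^2 = \frac{25}{9} — the series telescopes hyperbolically here: l = \frac{5}{3}, alpha*l = - \frac{1}{2}, so exp(alpha B) = cosh(- \frac{1}{2}) + (sinh(- \frac{1}{2})/(\frac{5}{3}))*B = \cosh{\left(\frac{1}{2} \right)} + (- \frac{3 \sinh{\left(\frac{1}{2} \right)}}{5})*B.
Answer: \cosh{\left(\frac{1}{2} \right)} - \sinh{\left(\frac{1}{2} \right)} \gamma_{12}


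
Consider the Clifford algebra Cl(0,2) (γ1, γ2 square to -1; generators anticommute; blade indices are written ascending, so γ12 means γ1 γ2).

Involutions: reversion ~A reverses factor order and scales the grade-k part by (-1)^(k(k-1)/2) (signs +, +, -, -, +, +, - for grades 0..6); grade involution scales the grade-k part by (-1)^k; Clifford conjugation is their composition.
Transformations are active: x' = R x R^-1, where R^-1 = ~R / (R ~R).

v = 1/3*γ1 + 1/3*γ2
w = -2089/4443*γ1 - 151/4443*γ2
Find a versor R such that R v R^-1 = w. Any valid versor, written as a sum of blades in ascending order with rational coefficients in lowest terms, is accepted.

Equal squares first: v^2 = w^2 = -2/9. Then v + w = -608/4443*γ1 + 1330/4443*γ2 is a versor taking v to w, provided it is invertible.
Answer: -608/4443*γ1 + 1330/4443*γ2


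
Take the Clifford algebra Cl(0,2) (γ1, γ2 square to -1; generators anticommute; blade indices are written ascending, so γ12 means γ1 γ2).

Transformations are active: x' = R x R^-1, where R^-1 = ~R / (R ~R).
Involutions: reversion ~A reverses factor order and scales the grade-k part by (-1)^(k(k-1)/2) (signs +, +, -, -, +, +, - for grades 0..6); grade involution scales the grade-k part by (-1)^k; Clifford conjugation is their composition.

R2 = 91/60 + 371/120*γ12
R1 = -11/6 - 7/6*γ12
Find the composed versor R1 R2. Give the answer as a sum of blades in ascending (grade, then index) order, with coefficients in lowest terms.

Distribute over the terms of R1 (each basis-blade product reordered to ascending indices, repeated generators contracted through their squares):
(-11/6) R2 = -1001/360 - 4081/720*γ12
(-7/6*γ12) R2 = 2597/720 - 637/360*γ12
Summing the partial products and collecting blades:
Answer: 119/144 - 119/16*γ12


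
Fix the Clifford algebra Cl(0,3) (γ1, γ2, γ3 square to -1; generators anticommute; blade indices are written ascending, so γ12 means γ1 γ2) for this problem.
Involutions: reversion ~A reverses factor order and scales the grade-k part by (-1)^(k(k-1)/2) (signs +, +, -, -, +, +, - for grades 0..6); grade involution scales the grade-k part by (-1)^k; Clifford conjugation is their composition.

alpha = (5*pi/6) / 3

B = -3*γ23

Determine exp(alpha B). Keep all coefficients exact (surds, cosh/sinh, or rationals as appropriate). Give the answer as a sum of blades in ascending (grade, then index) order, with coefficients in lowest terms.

B^2 = (-3)^2*(γ23)^2 = 9*(-1) = -9 (a basis 2-blade squares to minus the product of its generators' squares).
B^2 = -9 — the negative square puts this in the circular regime; l = 3, alpha*l = 5*pi/6, so exp(alpha B) = cos(5*pi/6) + (sin(5*pi/6)/3)*B = -sqrt(3)/2 + (1/6)*B.
Answer: -sqrt(3)/2 - 1/2*γ23


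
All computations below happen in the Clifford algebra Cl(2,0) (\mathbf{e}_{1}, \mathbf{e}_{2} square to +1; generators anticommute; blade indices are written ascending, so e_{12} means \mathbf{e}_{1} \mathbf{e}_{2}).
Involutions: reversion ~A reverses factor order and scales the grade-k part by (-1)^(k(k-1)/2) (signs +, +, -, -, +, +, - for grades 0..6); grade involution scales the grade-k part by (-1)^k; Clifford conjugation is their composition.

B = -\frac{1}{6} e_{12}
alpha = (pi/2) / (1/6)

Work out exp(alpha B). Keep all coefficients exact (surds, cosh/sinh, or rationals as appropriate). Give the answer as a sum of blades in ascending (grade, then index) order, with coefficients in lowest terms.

B^2 = (-\frac{1}{6})^2*(e_{12})^2 = \frac{1}{36}*(-1) = -\frac{1}{36} (a basis 2-blade squares to minus the product of its generators' squares).
B^2 = -\frac{1}{36} — the negative square puts this in the circular regime; l = \frac{1}{6}, alpha*l = \frac{\pi}{2}, so exp(alpha B) = cos(\frac{\pi}{2}) + (sin(\frac{\pi}{2})/(\frac{1}{6}))*B = 0 + (6)*B.
Answer: -e_{12}


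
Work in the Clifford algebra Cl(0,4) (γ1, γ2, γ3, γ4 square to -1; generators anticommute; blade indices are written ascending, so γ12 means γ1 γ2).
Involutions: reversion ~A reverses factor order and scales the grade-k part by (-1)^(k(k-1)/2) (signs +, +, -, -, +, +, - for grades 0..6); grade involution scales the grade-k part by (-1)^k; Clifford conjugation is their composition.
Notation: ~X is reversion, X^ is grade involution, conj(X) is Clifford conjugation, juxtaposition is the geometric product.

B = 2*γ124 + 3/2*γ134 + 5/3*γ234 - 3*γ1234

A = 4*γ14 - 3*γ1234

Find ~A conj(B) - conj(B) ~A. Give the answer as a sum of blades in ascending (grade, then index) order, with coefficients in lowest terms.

first term: 9 - 5*γ1 - 7/2*γ2 - 12*γ3 - 12*γ23 + 20/3*γ123
second term: 9 + 5*γ1 - 25/2*γ2 - 12*γ23 - 20/3*γ123
Answer: -10*γ1 + 9*γ2 - 12*γ3 + 40/3*γ123


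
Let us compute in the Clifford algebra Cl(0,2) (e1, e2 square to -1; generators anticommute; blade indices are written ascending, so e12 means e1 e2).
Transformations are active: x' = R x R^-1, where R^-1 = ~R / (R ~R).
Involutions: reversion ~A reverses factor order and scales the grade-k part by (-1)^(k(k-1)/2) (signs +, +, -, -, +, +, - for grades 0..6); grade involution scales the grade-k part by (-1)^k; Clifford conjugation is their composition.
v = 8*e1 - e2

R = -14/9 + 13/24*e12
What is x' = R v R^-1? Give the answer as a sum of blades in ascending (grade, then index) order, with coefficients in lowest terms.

~R = -14/9 - 13/24*e12, and R ~R = 14065/5184, so R^-1 = ~R / (14065/5184).
R v = -857/72*e1 + 53/9*e2
Answer: 79448/14065*e1 - 80911/14065*e2


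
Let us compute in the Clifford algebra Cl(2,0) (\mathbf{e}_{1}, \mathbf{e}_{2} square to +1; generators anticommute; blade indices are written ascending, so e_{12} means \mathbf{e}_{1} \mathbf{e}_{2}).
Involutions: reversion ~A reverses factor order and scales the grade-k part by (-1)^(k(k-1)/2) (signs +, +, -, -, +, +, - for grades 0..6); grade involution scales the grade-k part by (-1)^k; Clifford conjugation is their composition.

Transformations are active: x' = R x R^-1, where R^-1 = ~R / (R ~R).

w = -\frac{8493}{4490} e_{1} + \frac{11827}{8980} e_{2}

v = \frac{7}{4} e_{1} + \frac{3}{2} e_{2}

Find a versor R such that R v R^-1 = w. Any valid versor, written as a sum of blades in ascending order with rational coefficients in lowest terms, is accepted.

Why this works: both vectors square to \frac{85}{16}, so q(v) = q(w) and R = v + w = -\frac{1271}{8980} e_{1} + \frac{25297}{8980} e_{2} carries v to w — its own direction survives, the complement (v - w)/2 flips.
Answer: -\frac{1271}{8980} e_{1} + \frac{25297}{8980} e_{2}


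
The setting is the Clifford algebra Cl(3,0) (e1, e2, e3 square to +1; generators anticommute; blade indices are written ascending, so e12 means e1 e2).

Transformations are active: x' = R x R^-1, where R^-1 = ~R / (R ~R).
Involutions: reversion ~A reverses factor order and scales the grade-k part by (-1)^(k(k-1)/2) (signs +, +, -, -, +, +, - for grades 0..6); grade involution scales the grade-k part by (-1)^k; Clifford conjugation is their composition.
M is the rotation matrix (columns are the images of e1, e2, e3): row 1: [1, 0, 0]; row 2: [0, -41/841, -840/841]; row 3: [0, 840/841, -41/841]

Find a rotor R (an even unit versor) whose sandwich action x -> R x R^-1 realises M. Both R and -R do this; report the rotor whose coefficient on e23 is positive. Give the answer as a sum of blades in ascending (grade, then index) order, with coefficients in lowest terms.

Method: write R = a + b12*e12 + b13*e13 + b23*e23 with a^2 + b12^2 + b13^2 + b23^2 = 1 (so R^-1 = ~R). Expanding the columns R e_j ~R gives tr M = 4a^2 - 1 and, from the antisymmetric part, M21 - M12 = -4a*b12, M13 - M31 = 4a*b13, M32 - M23 = -4a*b23.
Here tr M = 759/841, so a^2 = (1 + tr M)/4 = 400/841 and a = ±20/29. Taking a = 20/29: M21 - M12 = 0, M13 - M31 = 0, M32 - M23 = 1680/841, giving b12 = 0, b13 = 0, b23 = -21/29, i.e. R = 20/29 - 21/29*e23.
Its e23 coefficient is negative, so report the other preimage -R.
Answer: -20/29 + 21/29*e23. Uniqueness: Spin(3) -> SO(3) maps R and -R to the same rotation of trace 759/841; fixing the sign of the e23 coefficient removes the ambiguity.


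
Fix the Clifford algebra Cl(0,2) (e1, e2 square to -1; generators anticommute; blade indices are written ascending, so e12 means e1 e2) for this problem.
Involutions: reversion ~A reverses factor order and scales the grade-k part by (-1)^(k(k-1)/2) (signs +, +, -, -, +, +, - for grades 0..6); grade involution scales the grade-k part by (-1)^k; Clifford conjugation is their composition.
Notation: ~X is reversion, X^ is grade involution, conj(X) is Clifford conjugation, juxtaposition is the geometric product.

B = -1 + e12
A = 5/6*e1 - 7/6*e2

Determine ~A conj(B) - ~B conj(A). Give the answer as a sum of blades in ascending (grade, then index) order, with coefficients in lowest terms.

first term: 1/3*e1 + 2*e2
second term: 2*e1 - 1/3*e2
Answer: -5/3*e1 + 7/3*e2


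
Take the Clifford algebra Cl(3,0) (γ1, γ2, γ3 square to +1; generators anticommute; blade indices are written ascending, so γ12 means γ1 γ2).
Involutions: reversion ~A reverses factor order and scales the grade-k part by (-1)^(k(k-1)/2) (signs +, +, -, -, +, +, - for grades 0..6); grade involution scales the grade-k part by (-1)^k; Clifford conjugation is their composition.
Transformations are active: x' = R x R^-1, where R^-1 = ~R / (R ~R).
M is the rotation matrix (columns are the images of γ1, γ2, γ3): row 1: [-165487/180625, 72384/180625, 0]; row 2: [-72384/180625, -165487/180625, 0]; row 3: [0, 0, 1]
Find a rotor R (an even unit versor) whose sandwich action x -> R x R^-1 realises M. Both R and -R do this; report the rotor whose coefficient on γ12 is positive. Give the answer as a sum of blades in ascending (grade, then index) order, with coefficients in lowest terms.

Method: write R = a + b12*γ12 + b13*γ13 + b23*γ23 with a^2 + b12^2 + b13^2 + b23^2 = 1 (so R^-1 = ~R). Expanding the columns R e_j ~R gives tr M = 4a^2 - 1 and, from the antisymmetric part, M21 - M12 = -4a*b12, M13 - M31 = 4a*b13, M32 - M23 = -4a*b23.
Here tr M = -150349/180625, so a^2 = (1 + tr M)/4 = 7569/180625 and a = ±87/425. Taking a = 87/425: M21 - M12 = -144768/180625, M13 - M31 = 0, M32 - M23 = 0, giving b12 = 416/425, b13 = 0, b23 = 0, i.e. R = 87/425 + 416/425*γ12.
Its γ12 coefficient is already positive.
Answer: 87/425 + 416/425*γ12. Why the constraint matters: R and -R act identically through the sandwich — M has trace -150349/180625 either way — so only the sign condition on γ12 picks one of the two preimages.


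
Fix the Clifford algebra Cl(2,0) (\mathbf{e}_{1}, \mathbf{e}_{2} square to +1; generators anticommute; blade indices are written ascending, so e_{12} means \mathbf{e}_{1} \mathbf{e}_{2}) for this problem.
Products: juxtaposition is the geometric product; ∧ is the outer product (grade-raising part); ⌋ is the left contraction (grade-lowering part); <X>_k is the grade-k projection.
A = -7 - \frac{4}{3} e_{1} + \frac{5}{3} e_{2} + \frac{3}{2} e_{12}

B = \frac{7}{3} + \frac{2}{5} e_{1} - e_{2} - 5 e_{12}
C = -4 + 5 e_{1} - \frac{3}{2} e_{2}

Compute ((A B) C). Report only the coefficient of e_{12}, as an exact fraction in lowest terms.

step 1: -\frac{331}{30} + \frac{83}{90} e_{1} + \frac{763}{45} e_{2} + \frac{235}{6} e_{12}
step 2: \frac{1049}{45} - \frac{21169}{180} e_{1} - \frac{44479}{180} e_{2} - \frac{43709}{180} e_{12}
Answer: -\frac{43709}{180}


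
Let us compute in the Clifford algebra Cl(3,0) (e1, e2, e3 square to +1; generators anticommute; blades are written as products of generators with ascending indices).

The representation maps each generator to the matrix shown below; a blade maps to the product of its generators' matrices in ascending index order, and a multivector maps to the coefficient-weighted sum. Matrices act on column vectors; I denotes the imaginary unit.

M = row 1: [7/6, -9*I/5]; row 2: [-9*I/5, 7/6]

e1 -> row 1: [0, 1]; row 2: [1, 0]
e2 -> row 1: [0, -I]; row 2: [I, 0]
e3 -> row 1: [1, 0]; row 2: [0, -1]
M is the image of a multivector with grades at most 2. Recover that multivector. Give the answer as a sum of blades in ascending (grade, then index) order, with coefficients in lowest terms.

Method: 1, rho(e1), rho(e2), rho(e3) form a trace-orthogonal basis of the 2x2 complex matrices (tr(X Y) = 2 if X = Y, else 0), so M = m0*1 + m1*rho(e1) + m2*rho(e2) + m3*rho(e3) with m0 = tr(M)/2 = 7/6, m1 = tr(M rho(e1))/2 = -9*I/5, m2 = tr(M rho(e2))/2 = 0, m3 = tr(M rho(e3))/2 = 0.
Multiplying table entries, the bivector images are rho(e1 e2) = I*rho(e3), rho(e1 e3) = -I*rho(e2), rho(e2 e3) = I*rho(e1); with real blade coefficients the real parts of m0..m3 are the coefficients of 1, e1, e2, e3 and the imaginary parts give the bivectors (e2 e3: Im m1, e1 e3: -Im m2, e1 e2: Im m3).
Answer: 7/6 - 9/5*e2 e3


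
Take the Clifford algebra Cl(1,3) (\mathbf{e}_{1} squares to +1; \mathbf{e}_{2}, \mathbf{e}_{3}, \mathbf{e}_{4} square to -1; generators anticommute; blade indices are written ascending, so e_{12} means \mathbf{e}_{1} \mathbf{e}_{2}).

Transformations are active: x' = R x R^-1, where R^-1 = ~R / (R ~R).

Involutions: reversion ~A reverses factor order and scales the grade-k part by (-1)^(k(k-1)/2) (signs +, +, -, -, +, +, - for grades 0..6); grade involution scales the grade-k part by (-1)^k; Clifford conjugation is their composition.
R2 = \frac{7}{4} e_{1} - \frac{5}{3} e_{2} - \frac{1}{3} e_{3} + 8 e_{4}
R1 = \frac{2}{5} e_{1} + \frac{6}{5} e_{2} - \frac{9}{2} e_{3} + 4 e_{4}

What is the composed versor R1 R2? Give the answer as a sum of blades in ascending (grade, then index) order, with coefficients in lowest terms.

Distribute over the terms of R1 (each basis-blade product reordered to ascending indices, repeated generators contracted through their squares):
(\frac{2}{5} e_{1}) R2 = \frac{7}{10} - \frac{2}{3} e_{12} - \frac{2}{15} e_{13} + \frac{16}{5} e_{14}
(\frac{6}{5} e_{2}) R2 = 2 - \frac{21}{10} e_{12} - \frac{2}{5} e_{23} + \frac{48}{5} e_{24}
(-\frac{9}{2} e_{3}) R2 = -\frac{3}{2} + \frac{63}{8} e_{13} - \frac{15}{2} e_{23} - 36 e_{34}
(4 e_{4}) R2 = -32 - 7 e_{14} + \frac{20}{3} e_{24} + \frac{4}{3} e_{34}
Summing the partial products and collecting blades:
Answer: -\frac{154}{5} - \frac{83}{30} e_{12} + \frac{929}{120} e_{13} - \frac{19}{5} e_{14} - \frac{79}{10} e_{23} + \frac{244}{15} e_{24} - \frac{104}{3} e_{34}


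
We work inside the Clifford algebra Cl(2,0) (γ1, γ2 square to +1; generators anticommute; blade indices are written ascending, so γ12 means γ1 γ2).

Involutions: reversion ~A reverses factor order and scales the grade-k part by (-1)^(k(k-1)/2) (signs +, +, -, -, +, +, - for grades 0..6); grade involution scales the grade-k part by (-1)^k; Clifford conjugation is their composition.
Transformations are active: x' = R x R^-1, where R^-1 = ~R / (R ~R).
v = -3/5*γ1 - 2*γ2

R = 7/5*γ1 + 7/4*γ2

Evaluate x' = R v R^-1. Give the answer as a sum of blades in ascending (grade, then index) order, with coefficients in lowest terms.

~R = 7/5*γ1 + 7/4*γ2, and R ~R = 2009/400, so R^-1 = ~R / (2009/400).
R v = -217/50 - 7/4*γ12
Answer: -373/205*γ1 - 42/41*γ2


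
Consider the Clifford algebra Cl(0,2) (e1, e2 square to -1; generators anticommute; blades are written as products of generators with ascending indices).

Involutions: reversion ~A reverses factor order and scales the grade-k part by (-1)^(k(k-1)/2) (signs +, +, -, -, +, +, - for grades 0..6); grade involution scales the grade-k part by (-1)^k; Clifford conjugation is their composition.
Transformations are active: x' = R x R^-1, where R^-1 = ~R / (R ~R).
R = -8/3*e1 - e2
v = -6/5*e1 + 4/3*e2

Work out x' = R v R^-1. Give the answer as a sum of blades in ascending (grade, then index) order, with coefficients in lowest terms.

~R = -8/3*e1 - e2, and R ~R = -73/9, so R^-1 = ~R / (-73/9).
R v = -28/15 - 214/45*e1 e2
Answer: -2/73*e1 - 1964/1095*e2


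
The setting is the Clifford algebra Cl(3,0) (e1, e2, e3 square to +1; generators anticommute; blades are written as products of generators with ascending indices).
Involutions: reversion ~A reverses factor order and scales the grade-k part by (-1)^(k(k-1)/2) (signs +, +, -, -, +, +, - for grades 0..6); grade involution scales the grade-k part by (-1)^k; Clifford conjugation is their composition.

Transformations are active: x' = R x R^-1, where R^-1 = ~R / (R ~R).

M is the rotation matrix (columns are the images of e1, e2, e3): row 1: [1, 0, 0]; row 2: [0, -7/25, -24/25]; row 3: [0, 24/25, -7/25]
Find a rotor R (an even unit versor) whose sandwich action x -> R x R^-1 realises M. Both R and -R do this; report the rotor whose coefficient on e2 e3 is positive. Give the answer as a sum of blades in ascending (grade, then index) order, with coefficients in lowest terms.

Method: write R = a + b12*e1 e2 + b13*e1 e3 + b23*e2 e3 with a^2 + b12^2 + b13^2 + b23^2 = 1 (so R^-1 = ~R). Expanding the columns R e_j ~R gives tr M = 4a^2 - 1 and, from the antisymmetric part, M21 - M12 = -4a*b12, M13 - M31 = 4a*b13, M32 - M23 = -4a*b23.
Here tr M = 11/25, so a^2 = (1 + tr M)/4 = 9/25 and a = ±3/5. Taking a = 3/5: M21 - M12 = 0, M13 - M31 = 0, M32 - M23 = 48/25, giving b12 = 0, b13 = 0, b23 = -4/5, i.e. R = 3/5 - 4/5*e2 e3.
Its e2 e3 coefficient is negative, so report the other preimage -R.
Answer: -3/5 + 4/5*e2 e3. Uniqueness: Spin(3) -> SO(3) maps R and -R to the same rotation of trace 11/25; fixing the sign of the e2 e3 coefficient removes the ambiguity.


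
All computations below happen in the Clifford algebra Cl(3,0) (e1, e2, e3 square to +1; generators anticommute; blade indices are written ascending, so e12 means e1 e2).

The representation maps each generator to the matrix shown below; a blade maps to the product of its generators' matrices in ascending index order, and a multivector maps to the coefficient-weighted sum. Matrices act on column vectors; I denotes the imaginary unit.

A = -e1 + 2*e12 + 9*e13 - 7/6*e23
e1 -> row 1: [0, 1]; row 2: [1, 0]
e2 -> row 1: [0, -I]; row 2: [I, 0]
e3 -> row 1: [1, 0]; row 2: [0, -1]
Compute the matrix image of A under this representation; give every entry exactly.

Bivector images (products of the table entries): rho(e12) = rho(e1)rho(e2) = row 1: [I, 0]; row 2: [0, -I]; rho(e13) = rho(e1)rho(e3) = row 1: [0, -1]; row 2: [1, 0]; rho(e23) = rho(e2)rho(e3) = row 1: [0, I]; row 2: [I, 0].
M = (-1)*rho(e1) + (2)*rho(e12) + (9)*rho(e13) + (-7/6)*rho(e23), summed entrywise:
Answer: row 1: [2*I, -10 - 7*I/6]; row 2: [8 - 7*I/6, -2*I]


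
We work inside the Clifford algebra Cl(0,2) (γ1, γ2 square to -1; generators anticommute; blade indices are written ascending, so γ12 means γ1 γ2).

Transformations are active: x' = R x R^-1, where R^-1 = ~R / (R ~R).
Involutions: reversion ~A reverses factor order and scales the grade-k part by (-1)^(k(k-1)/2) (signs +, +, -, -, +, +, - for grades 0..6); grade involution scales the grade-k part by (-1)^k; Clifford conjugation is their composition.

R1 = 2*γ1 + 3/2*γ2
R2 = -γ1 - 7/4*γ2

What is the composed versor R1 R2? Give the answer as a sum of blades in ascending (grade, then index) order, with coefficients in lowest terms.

Distribute over the terms of R1 (each basis-blade product reordered to ascending indices, repeated generators contracted through their squares):
(2*γ1) R2 = 2 - 7/2*γ12
(3/2*γ2) R2 = 21/8 + 3/2*γ12
Summing the partial products and collecting blades:
Answer: 37/8 - 2*γ12


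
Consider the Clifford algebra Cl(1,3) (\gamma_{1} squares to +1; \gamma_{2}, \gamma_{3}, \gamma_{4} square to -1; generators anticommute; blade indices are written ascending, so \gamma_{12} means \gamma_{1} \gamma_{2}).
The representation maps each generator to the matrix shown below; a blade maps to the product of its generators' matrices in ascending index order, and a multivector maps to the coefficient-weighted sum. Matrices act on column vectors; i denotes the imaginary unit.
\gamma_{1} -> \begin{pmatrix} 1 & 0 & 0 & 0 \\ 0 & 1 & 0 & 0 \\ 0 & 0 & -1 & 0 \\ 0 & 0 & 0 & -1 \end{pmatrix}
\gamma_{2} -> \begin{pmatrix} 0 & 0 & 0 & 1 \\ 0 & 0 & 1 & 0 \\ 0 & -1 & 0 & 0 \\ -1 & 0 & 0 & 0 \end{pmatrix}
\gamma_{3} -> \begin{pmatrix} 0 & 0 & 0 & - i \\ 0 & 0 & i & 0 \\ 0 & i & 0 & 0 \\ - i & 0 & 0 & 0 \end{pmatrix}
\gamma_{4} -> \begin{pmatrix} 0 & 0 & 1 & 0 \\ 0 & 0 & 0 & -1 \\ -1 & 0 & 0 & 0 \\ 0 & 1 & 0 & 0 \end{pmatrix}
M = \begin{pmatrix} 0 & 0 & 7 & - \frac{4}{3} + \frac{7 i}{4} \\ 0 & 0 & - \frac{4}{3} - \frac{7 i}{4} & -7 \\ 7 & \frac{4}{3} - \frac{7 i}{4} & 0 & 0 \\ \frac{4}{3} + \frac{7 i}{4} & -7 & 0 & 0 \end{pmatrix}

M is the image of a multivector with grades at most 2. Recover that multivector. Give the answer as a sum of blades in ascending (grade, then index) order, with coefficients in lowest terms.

Method: the blade images are trace-orthogonal — tr(rho(e_A) rho(e_B)^-1) = 4 if A = B and 0 otherwise — and rho(e_A)^-1 = (e_A)^2 * rho(e_A) with (e_A)^2 = +1 or -1, so the coefficient of e_A in the preimage is (e_A)^2 * tr(M rho(e_A))/4.
Nonzero projections over blades of grade <= 2: \gamma_{2}: (\gamma_{2})^2 = -1, tr(M rho(\gamma_{2})) = \frac{16}{3}, coefficient -\frac{4}{3}; \gamma_{3}: (\gamma_{3})^2 = -1, tr(M rho(\gamma_{3})) = 7, coefficient -\frac{7}{4}; \gamma_{14}: (\gamma_{14})^2 = +1, tr(M rho(\gamma_{14})) = 28, coefficient 7. Every other blade of grade <= 2 projects to 0.
Answer: -\frac{4}{3} \gamma_{2} - \frac{7}{4} \gamma_{3} + 7 \gamma_{14}


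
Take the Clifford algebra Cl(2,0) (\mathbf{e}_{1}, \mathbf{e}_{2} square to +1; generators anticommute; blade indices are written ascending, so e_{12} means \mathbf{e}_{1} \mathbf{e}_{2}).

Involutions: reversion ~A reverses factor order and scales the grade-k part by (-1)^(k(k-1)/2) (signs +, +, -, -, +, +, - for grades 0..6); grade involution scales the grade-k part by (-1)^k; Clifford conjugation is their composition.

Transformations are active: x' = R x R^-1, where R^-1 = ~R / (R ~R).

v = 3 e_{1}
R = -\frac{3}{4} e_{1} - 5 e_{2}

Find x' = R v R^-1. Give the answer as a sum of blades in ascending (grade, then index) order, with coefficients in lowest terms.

~R = -\frac{3}{4} e_{1} - 5 e_{2}, and R ~R = \frac{409}{16}, so R^-1 = ~R / (\frac{409}{16}).
R v = -\frac{9}{4} + 15 e_{12}
Answer: -\frac{1173}{409} e_{1} + \frac{360}{409} e_{2}


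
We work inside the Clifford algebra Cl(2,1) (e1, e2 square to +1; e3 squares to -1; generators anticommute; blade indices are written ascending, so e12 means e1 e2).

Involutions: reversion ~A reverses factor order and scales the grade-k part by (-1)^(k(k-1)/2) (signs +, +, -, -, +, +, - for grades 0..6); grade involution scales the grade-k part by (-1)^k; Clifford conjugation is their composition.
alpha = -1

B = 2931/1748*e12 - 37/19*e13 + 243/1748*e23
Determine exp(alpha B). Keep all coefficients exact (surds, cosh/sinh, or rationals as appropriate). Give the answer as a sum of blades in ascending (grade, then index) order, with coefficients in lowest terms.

B^2 term by term: the squares give (2931/1748)^2*(e12)^2 + (-37/19)^2*(e13)^2 + (243/1748)^2*(e23)^2 = 8590761/3055504*(-1) + 1369/361*(+1) + 59049/3055504*(+1) = 1 (each basis 2-blade squares to minus the product of its generators' squares); cross terms between blades sharing an index anticommute and cancel. So B^2 = 1.
B^2 = 1 — hyperbolic case — the even/odd split gives cosh and sinh: l = 1, alpha*l = -1, so exp(alpha B) = cosh(-1) + (sinh(-1)/1)*B = cosh(1) + (-sinh(1))*B.
Answer: cosh(1) - 2931*sinh(1)/1748*e12 + 37*sinh(1)/19*e13 - 243*sinh(1)/1748*e23


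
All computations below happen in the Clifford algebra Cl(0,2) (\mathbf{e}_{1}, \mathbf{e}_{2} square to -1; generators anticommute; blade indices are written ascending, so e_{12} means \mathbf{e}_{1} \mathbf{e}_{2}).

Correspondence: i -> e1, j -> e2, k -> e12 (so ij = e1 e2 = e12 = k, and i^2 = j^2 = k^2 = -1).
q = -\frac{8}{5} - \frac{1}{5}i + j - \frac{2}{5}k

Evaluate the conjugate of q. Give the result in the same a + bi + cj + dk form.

In blades: q = -\frac{8}{5} - \frac{1}{5} e_{1} + e_{2} - \frac{2}{5} e_{12}.
Conjugation here is Clifford conjugation: the scalar is fixed and the grade-1 and grade-2 blades all flip sign, giving -\frac{8}{5} + \frac{1}{5} e_{1} - e_{2} + \frac{2}{5} e_{12}; translating back:
Answer: -\frac{8}{5} + \frac{1}{5}i - j + \frac{2}{5}k


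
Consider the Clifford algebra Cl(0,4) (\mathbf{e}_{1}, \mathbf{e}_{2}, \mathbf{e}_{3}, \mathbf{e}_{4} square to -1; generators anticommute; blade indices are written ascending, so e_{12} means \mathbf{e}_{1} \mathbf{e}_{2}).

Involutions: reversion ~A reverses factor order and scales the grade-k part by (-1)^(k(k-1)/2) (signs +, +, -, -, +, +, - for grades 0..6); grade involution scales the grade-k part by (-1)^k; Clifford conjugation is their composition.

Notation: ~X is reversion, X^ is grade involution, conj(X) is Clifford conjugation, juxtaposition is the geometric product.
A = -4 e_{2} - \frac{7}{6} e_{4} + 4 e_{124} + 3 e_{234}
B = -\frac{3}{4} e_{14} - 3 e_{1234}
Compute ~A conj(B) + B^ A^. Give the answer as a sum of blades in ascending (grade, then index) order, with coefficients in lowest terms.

first term: -\frac{79}{8} e_{1} - 3 e_{2} - 12 e_{3} + \frac{5}{4} e_{123} + 3 e_{124} + 12 e_{134}
second term: \frac{79}{8} e_{1} + 3 e_{2} + 12 e_{3} + \frac{5}{4} e_{123} + 3 e_{124} + 12 e_{134}
Answer: \frac{5}{2} e_{123} + 6 e_{124} + 24 e_{134}


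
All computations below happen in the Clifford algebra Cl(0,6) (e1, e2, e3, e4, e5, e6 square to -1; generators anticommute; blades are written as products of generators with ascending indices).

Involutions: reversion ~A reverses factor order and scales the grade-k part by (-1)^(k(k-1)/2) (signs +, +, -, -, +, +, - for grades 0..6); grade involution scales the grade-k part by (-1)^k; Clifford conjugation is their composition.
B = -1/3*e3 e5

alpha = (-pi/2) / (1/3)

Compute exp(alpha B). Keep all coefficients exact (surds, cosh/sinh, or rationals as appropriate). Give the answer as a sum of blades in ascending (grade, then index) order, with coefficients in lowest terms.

B^2 = (-1/3)^2*(e3 e5)^2 = 1/9*(-1) = -1/9 (a basis 2-blade squares to minus the product of its generators' squares).
B^2 = -1/9 — the negative square puts this in the circular regime; l = 1/3, alpha*l = -pi/2, so exp(alpha B) = cos(-pi/2) + (sin(-pi/2)/(1/3))*B = 0 + (-3)*B.
Answer: e3 e5


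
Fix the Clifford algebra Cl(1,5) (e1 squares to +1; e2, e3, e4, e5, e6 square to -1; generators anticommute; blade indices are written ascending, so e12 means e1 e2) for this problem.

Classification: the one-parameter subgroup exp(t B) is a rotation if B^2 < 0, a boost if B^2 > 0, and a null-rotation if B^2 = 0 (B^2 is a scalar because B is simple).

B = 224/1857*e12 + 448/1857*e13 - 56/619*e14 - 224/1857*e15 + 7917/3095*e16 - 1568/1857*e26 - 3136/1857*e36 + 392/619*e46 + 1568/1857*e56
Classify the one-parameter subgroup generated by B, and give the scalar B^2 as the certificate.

B^2 term by term: the squares give (224/1857)^2*(e12)^2 + (448/1857)^2*(e13)^2 + (-56/619)^2*(e14)^2 + (-224/1857)^2*(e15)^2 + (7917/3095)^2*(e16)^2 + (-1568/1857)^2*(e26)^2 + (-3136/1857)^2*(e36)^2 + (392/619)^2*(e46)^2 + (1568/1857)^2*(e56)^2 = 50176/3448449*(+1) + 200704/3448449*(+1) + 3136/383161*(+1) + 50176/3448449*(+1) + 62678889/9579025*(+1) + 2458624/3448449*(-1) + 9834496/3448449*(-1) + 153664/383161*(-1) + 2458624/3448449*(-1) = 49/25 (each basis 2-blade squares to minus the product of its generators' squares); cross terms between blades sharing an index anticommute and cancel; the commuting (index-disjoint) pairs give grade-4 terms 2*c*c'*(blade product), which cancel blade by blade — e1236: -1404928/3448449 + 1404928/3448449 = 0; e1246: 175616/1149483 - 175616/1149483 = 0; e1256: 702464/3448449 - 702464/3448449 = 0; e1346: 351232/1149483 - 351232/1149483 = 0; e1356: 1404928/3448449 - 1404928/3448449 = 0; e1456: -175616/1149483 + 175616/1149483 = 0 — confirming B is simple. So B^2 = 49/25.
Answer: boost, certificate B^2 = 49/25. Certificate logic: 49/25 is a conjugation-invariant scalar, so its sign fixes rotation versus boost versus null-rotation outright.


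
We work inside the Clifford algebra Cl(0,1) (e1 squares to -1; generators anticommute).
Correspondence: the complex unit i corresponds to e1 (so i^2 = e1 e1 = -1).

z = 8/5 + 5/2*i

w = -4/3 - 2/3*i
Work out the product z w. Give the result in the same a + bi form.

In blades: z = 8/5 + 5/2*e1, w = -4/3 - 2/3*e1.
Distribute z over w term by term (generator squares from the signature, products reordered to ascending indices): (8/5)*w = -32/15 - 16/15*e1; (5/2*e1)*w = 5/3 - 10/3*e1.
Sum: -7/15 - 22/5*e1; translating back through the correspondence:
Answer: -7/15 - 22/5*i


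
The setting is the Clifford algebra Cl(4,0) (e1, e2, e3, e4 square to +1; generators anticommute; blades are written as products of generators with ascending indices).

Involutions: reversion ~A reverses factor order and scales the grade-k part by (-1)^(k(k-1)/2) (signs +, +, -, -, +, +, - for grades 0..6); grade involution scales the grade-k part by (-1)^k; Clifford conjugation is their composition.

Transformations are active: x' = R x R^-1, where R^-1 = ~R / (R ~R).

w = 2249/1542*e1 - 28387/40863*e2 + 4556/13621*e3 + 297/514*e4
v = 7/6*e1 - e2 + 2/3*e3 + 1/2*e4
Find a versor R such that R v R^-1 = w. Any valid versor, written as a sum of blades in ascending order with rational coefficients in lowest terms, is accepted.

Why this works: both vectors square to 55/18, so q(v) = q(w) and R = v + w = 2024/771*e1 - 69250/40863*e2 + 40910/40863*e3 + 277/257*e4 carries v to w — its own direction survives, the complement (v - w)/2 flips.
Answer: 2024/771*e1 - 69250/40863*e2 + 40910/40863*e3 + 277/257*e4


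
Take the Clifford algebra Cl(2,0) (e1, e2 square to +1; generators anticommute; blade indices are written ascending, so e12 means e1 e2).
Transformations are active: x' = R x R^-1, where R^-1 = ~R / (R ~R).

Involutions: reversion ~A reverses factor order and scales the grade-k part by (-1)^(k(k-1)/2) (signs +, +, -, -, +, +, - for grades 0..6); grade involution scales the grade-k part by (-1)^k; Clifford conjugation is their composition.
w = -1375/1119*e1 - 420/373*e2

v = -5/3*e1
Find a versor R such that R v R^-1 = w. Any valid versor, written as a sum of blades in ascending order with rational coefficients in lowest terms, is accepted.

A norm check does it: q(v) = q(w) = 25/9, hence R = v + w = -1080/373*e1 - 420/373*e2 realises the map — parallel part kept, (v - w)/2 negated, v carried to w.
Answer: -1080/373*e1 - 420/373*e2


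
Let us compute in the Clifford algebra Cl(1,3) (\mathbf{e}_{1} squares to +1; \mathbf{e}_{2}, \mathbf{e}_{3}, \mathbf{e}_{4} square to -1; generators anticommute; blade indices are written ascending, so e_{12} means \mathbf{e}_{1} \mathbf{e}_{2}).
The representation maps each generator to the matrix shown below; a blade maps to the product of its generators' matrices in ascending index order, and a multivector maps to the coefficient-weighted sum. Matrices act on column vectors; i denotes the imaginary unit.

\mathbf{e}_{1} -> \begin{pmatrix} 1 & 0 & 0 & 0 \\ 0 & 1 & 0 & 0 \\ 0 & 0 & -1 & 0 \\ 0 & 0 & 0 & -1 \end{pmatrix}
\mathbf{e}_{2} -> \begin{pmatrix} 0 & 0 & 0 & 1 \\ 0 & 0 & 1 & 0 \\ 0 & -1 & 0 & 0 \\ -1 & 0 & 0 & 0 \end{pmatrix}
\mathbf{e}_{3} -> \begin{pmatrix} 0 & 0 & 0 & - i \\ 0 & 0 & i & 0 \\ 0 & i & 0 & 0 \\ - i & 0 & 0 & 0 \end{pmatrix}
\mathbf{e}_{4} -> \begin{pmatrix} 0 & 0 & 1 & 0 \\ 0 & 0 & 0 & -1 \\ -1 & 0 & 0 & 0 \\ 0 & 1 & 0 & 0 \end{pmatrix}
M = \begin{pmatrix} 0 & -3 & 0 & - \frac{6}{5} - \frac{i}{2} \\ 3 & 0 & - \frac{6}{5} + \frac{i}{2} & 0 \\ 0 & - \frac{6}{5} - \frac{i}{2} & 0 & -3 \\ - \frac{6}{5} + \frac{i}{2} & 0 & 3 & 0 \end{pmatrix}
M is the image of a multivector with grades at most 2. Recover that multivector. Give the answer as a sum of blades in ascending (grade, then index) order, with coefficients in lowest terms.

Method: the blade images are trace-orthogonal — tr(rho(e_A) rho(e_B)^-1) = 4 if A = B and 0 otherwise — and rho(e_A)^-1 = (e_A)^2 * rho(e_A) with (e_A)^2 = +1 or -1, so the coefficient of e_A in the preimage is (e_A)^2 * tr(M rho(e_A))/4.
Nonzero projections over blades of grade <= 2: e_{12}: (e_{12})^2 = +1, tr(M rho(e_{12})) = - \frac{24}{5}, coefficient -\frac{6}{5}; e_{13}: (e_{13})^2 = +1, tr(M rho(e_{13})) = 2, coefficient \frac{1}{2}; e_{24}: (e_{24})^2 = -1, tr(M rho(e_{24})) = 12, coefficient -3. Every other blade of grade <= 2 projects to 0.
Answer: -\frac{6}{5} e_{12} + \frac{1}{2} e_{13} - 3 e_{24}


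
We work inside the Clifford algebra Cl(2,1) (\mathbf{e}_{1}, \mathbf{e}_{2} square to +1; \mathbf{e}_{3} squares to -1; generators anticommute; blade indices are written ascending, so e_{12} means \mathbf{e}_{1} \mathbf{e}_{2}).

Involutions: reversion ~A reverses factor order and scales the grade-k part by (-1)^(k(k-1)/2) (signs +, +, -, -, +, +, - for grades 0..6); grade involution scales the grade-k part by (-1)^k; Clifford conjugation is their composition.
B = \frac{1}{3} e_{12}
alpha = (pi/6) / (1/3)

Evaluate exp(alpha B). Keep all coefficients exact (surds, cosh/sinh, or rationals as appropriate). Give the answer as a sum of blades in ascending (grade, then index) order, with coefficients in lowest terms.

B^2 = (\frac{1}{3})^2*(e_{12})^2 = \frac{1}{9}*(-1) = -\frac{1}{9} (a basis 2-blade squares to minus the product of its generators' squares).
B^2 = -\frac{1}{9} — B^2 < 0, so the exponential closes trigonometrically: l = \frac{1}{3}, alpha*l = \frac{\pi}{6}, so exp(alpha B) = cos(\frac{\pi}{6}) + (sin(\frac{\pi}{6})/(\frac{1}{3}))*B = \frac{\sqrt{3}}{2} + (\frac{3}{2})*B.
Answer: \frac{\sqrt{3}}{2} + \frac{1}{2} e_{12}
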